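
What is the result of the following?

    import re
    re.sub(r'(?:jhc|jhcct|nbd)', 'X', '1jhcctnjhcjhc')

'1XctnXX'

`|` is ordered: at each position the engine commits to the first alternative that works.
Matches: at [1:4] → 'jhc'; at [7:10] → 'jhc'; at [10:13] → 'jhc'.
Every occurrence is swapped for 'X'.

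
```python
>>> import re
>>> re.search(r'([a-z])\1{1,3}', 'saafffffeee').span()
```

A backreference is literal: `\1` must see the identical characters the first group matched.
`re.search` tries every starting position until one works.
The match spans [1:3] → 'aa'.
Captured: group 1 = 'a'.

(1, 3)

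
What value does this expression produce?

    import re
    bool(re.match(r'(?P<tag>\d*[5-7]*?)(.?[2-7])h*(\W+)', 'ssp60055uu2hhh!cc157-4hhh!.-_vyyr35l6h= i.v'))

The pattern matches zero or more of a digit, then zero or more of a character in [5-7] (lazy) (captured as 'tag'); then optionally any character, then a character in [2-7] (captured); then zero or more of a literal 'h'; then one or more of a non-word character (captured).
With `match`, the pattern is implicitly anchored at the beginning.
Here the pattern fails at index 0, so the call returns None, and `bool(None)` is False.

False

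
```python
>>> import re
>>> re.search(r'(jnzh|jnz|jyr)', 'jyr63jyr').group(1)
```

The match spans [0:3] → 'jyr'.
Captured: group 1 = 'jyr'.

'jyr'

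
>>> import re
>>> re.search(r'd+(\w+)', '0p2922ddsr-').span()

(6, 10)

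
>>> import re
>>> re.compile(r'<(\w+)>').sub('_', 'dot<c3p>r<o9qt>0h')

Matches: at [3:8] → '<c3p>'; at [9:15] → '<o9qt>'.
`sub` substitutes '_' at each match site.

'dot_r_0h'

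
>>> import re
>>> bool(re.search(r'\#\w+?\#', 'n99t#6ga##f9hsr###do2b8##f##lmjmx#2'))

The match spans [4:9] → '#6ga#'.

True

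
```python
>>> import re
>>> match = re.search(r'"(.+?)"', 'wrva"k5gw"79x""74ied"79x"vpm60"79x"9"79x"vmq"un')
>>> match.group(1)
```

'k5gw'

Because the quantifier is non-greedy, it stops expanding at the earliest point where the rest of the pattern can succeed.
`re.search` tries every starting position until one works.
The match spans [4:10] → '"k5gw"'.
Captured: group 1 = 'k5gw'.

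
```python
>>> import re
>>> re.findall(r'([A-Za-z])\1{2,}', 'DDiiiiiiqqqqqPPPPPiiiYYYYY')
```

['i', 'q', 'P', 'i', 'Y']

The backreference `\1` re-matches whatever the first group consumed, character for character.
Matches: at [2:8] match 'iiiiii', group 1 = 'i'; at [8:13] match 'qqqqq', group 1 = 'q'; at [13:18] match 'PPPPP', group 1 = 'P'; at [18:21] match 'iii', group 1 = 'i'; at [21:26] match 'YYYYY', group 1 = 'Y'.
`findall` collects group 1 from each match (5 total).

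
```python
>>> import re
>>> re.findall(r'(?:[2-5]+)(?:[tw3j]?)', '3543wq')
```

Pattern: one or more of a character in [2-5] (non-capturing group); then optionally one of [tw3j] (non-capturing group).
Walking the string: at [0:5] → '3543w'.
Since nothing is captured, `findall` lists the 1 matched substring directly.

['3543w']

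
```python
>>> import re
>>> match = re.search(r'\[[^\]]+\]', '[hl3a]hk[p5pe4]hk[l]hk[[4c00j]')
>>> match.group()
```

'[hl3a]'

The match spans [0:6] → '[hl3a]'.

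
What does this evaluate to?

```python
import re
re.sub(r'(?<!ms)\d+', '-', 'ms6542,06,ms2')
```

`(?!…)`/`(?<!…)` only lets a position through if the neighbouring text does NOT match; no characters are consumed.
Matches: at [3:6] → '542'; at [7:9] → '06'.
Every occurrence is swapped for '-'.

'ms6-,-,ms2'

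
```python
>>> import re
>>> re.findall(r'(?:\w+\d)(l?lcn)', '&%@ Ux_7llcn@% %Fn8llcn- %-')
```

['llcn', 'llcn']

The pattern matches one or more of a word character, then a digit (non-capturing group); then optionally a literal 'l', then the literal 'lcn' (captured).
Walking the string: at [4:12] match 'Ux_7llcn', group 1 = 'llcn'; at [16:23] match 'Fn8llcn', group 1 = 'llcn'.
`findall` collects group 1 from each match (2 total).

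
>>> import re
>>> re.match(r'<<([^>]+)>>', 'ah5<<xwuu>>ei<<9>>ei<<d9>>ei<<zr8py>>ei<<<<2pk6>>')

None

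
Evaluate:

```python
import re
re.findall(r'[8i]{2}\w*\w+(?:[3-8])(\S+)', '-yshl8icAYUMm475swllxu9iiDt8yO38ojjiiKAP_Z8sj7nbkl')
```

One capturing group, so `findall` returns just the captured substring from the one match — 1 in all.

['nbkl']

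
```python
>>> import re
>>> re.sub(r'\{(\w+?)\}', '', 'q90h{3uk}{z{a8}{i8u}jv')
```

'q90h{zjv'

Matches: at [4:9] → '{3uk}'; at [11:15] → '{a8}'; at [15:20] → '{i8u}'.
Each match is replaced by ''.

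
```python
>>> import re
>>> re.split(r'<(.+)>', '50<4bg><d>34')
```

Matches to split on: at [2:10] → '<4bg><d>'.
`re.split` interleaves the captured-group text with the surrounding fragments.

['50', '4bg><d', '34']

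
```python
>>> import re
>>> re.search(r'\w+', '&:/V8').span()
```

(3, 5)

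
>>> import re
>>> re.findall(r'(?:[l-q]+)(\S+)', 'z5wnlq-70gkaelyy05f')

Pattern: one or more of a character in [l-q] (non-capturing group); then one or more of a non-whitespace character (captured).
Walking the string: at [3:19] match 'nlq-70gkaelyy05f', group 1 = '-70gkaelyy05f'.
Because there's exactly one group, `findall` drops the full match and keeps group 1 from the one hit.

['-70gkaelyy05f']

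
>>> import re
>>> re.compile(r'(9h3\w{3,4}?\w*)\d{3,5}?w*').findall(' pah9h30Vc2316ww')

This matches the literal '9h3', then 3 to 4 of a word character (lazy), then zero or more of a word character (captured); then 3 to 5 of a digit (lazy), then zero or more of the literal 'w'.
Walking the string: at [4:16] match '9h30Vc2316ww', group 1 = '9h30Vc2'.
One capturing group, so `findall` returns just the captured substring from the one match — 1 in all.

['9h30Vc2']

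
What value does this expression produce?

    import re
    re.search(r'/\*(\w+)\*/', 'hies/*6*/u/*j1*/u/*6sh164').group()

`re.search` scans for the first position where the pattern succeeds.
The match spans [4:9] → '/*6*/'.
Captured: group 1 = '6'.

'/*6*/'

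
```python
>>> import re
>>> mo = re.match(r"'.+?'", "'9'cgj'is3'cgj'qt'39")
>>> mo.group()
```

"'9'"

Because the quantifier is non-greedy, it stops expanding at the earliest point where the rest of the pattern can succeed.
`match` is anchored at position 0; if the pattern doesn't fit there, it returns None.
The match spans [0:3] → "'9'".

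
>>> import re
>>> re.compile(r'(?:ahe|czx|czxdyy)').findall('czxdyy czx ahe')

`|` is ordered: at each position the engine commits to the first alternative that works.
With no groups in the pattern, `findall` gives back each whole match — 3 here.

['czx', 'czx', 'ahe']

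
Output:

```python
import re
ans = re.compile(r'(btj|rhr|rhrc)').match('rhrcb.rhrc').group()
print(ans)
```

rhr

Alternation tries branches left to right and keeps the first one that lets the overall match succeed at that position.
`match` is anchored at position 0; if the pattern doesn't fit there, it returns None.
The match spans [0:3] → 'rhr'.
Captured: group 1 = 'rhr'.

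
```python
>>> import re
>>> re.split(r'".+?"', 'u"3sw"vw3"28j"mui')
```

['u', 'vw3', 'mui']

Matches to split on: at [1:6] → '"3sw"'; at [9:14] → '"28j"'.
`split` removes every match and returns the 3 fragments in between.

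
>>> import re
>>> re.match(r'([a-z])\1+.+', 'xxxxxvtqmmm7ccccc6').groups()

('x',)

The match spans [0:18] → 'xxxxxvtqmmm7ccccc6'.
Captured: group 1 = 'x'.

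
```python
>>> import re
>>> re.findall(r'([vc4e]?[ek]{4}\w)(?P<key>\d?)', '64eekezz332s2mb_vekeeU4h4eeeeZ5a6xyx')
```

The pattern matches optionally one of [vc4e], then exactly 4 of one of [ek], then a word character (captured); then optionally a digit (captured as 'key').
Scanning left to right: at [1:7] match '4eekez', groups = ('4eekez', ''); at [16:23] match 'vekeeU4', groups = ('vekeeU', '4'); at [24:31] match '4eeeeZ5', groups = ('4eeeeZ', '5').
2 groups means each result is a tuple of 2 captured strings — 3 here.

[('4eekez', ''), ('vekeeU', '4'), ('4eeeeZ', '5')]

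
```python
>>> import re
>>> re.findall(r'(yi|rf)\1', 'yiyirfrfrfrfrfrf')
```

['yi', 'rf', 'rf', 'rf']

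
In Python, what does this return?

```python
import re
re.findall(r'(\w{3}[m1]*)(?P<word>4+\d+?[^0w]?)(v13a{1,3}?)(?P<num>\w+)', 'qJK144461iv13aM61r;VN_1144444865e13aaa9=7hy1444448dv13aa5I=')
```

[('qJK1', '44461i', 'v13a', 'M61r'), ('7hy1', '444448d', 'v13a', 'a5I')]

This matches exactly 3 of a word character, then zero or more of one of [m1] (captured); then one or more of a literal '4', then one or more of a digit (lazy), then optionally any character except [0w] (captured as 'word'); then the literal 'v13', then 1 to 3 of the literal 'a' (lazy) (captured); then one or more of a word character (captured as 'num').
Scanning left to right: at [0:18] match 'qJK144461iv13aM61r', groups = ('qJK1', '44461i', 'v13a', 'M61r'); at [40:58] match '7hy1444448dv13aa5I', groups = ('7hy1', '444448d', 'v13a', 'a5I').
With 4 capturing groups, `findall` returns a 4-tuple per match.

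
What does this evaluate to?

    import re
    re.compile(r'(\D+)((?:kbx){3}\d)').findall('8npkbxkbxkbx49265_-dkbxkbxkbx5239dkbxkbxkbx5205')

[('np', 'kbxkbxkbx4'), ('_-d', 'kbxkbxkbx5'), ('d', 'kbxkbxkbx5')]

Multiple groups make `findall` return tuples — one 2-tuple for each match.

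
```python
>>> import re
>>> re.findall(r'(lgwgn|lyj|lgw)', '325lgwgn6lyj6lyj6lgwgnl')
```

Alternation tries branches left to right and keeps the first one that lets the overall match succeed at that position.
Scanning left to right: at [3:8] match 'lgwgn', group 1 = 'lgwgn'; at [9:12] match 'lyj', group 1 = 'lyj'; at [13:16] match 'lyj', group 1 = 'lyj'; at [17:22] match 'lgwgn', group 1 = 'lgwgn'.
`findall` collects group 1 from each match (4 total).

['lgwgn', 'lyj', 'lyj', 'lgwgn']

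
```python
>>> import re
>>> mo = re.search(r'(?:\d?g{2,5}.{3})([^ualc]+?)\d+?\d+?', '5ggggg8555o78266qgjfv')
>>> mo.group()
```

'5ggggg8555o78'

This matches optionally a digit, then 2 to 5 of the literal 'g', then exactly 3 of any character (non-capturing group); then one or more of any character except [ualc] (lazy) (captured); then one or more of a digit (lazy); then one or more of a digit (lazy).
A non-greedy quantifier consumes as few characters as it can — just enough that the remainder of the pattern still matches from where it stops; whatever follows it matches normally.
Unlike `match`, `search` isn't anchored — it looks for the pattern anywhere in the string.
The match spans [0:13] → '5ggggg8555o78'.
Captured: group 1 = '5o'.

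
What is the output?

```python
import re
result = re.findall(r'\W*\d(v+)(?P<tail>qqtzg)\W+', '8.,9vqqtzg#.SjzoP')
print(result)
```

[('v', 'qqtzg')]

The pattern matches zero or more of a non-word character, then a digit; then one or more of a literal 'v' (captured); then the literal 'qqt', then the literal 'zg' (captured as 'tail'); then one or more of a non-word character.
Scanning left to right: at [1:12] match '.,9vqqtzg#.', groups = ('v', 'qqtzg').
2 groups means the one result is a tuple of 2 captured strings — 1 here.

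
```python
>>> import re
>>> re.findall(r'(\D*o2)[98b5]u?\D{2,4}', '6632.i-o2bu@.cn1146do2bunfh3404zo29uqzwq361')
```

['.i-o2', 'do2', 'zo2']

The pattern matches zero or more of a non-digit, then the literal 'o2' (captured); then one of [98b5]; then optionally a literal 'u', then 2 to 4 of a non-digit.
With a single group, `findall` returns only what that group captured — 3 items.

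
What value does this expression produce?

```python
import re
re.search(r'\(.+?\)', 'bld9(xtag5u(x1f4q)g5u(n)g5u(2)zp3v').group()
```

'(xtag5u(x1f4q)'

A `+?`/`*?`/`{m,n}?` starts at its minimum and grows only as far as needed for what follows to match.
Unlike `match`, `search` isn't anchored — it looks for the pattern anywhere in the string.
The match spans [4:18] → '(xtag5u(x1f4q)'.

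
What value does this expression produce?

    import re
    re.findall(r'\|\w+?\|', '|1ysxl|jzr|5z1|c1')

['|1ysxl|', '|5z1|']

Matches: at [0:7] → '|1ysxl|'; at [10:15] → '|5z1|'.
Since nothing is captured, `findall` lists the 2 matched substrings directly.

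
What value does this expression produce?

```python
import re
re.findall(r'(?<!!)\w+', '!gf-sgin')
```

['f', 'sgin']

The negative lookaround is zero-width — it rules out positions where the adjacent text would match, without consuming anything.
`findall` yields the raw match text (2 of them) because the pattern has no groups.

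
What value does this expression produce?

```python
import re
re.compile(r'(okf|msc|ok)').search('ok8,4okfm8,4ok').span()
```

The match spans [0:2] → 'ok'.

(0, 2)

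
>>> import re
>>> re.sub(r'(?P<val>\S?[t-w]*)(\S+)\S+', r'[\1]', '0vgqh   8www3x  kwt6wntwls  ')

'[0v]   [8www]  [kwt]  '

Pattern: optionally a non-whitespace character, then zero or more of a character in [t-w] (captured as 'val'); then one or more of a non-whitespace character (captured); then one or more of a non-whitespace character.
Matches: at [0:5] → '0vgqh'; at [8:14] → '8www3x'; at [16:26] → 'kwt6wntwls'.
Each match is replaced using the text its own group 1 captured.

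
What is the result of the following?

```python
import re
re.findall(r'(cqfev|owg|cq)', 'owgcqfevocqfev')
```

Branches in `(...|...)` are attempted left-to-right; the first branch that allows the whole pattern to succeed is taken.
With a single group, `findall` returns only what that group captured — 3 items.

['owg', 'cqfev', 'cqfev']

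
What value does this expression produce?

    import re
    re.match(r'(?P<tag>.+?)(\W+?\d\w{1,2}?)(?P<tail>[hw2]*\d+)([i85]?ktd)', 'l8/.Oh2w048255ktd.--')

None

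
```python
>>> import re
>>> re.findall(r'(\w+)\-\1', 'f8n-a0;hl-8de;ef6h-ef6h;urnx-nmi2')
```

`\1` has to match the exact text group 1 already captured.
Walking the string: at [14:23] match 'ef6h-ef6h', group 1 = 'ef6h'.
`findall` collects group 1 from the one match (1 total).

['ef6h']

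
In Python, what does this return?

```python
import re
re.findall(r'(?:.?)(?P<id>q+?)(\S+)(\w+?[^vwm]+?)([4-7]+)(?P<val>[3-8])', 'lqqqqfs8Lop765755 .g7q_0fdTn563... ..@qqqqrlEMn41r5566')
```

A non-greedy quantifier consumes as few characters as it can — just enough that the remainder of the pattern still matches from where it stops; whatever follows it matches normally.
`findall` packs the 5 group values into a tuple for every match.

[('q', 'qqqfs8Lop76575', '5 .g7q_0fdTn', '56', '3'), ('q', 'qqqrlEMn41r', '55', '6', '6')]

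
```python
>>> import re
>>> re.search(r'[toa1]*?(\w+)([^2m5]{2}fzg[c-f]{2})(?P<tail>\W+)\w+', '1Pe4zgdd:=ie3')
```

The pattern matches zero or more of one of [toa1] (lazy); then one or more of a word character (captured); then exactly 2 of any character except [2m5], then the literal 'fzg', then exactly 2 of a character in [c-f] (captured); then one or more of a non-word character (captured as 'tail'); then one or more of a word character.
`search` walks the string left to right and returns the first match it finds.
Here the pattern never matches, so the call returns None.

None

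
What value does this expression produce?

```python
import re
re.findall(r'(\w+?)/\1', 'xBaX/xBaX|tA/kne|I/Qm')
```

`\1` is not a pattern — it's the concrete string captured by group 1, re-applied verbatim.
One capturing group, so `findall` returns just the captured substring from the one match — 1 in all.

['xBaX']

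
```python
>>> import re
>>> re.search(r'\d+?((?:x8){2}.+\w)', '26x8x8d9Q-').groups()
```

The match spans [0:9] → '26x8x8d9Q'.
Captured: group 1 = 'x8x8d9Q'.

('x8x8d9Q',)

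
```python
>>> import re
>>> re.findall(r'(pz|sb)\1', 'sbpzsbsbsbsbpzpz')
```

The backreference `\1` re-matches whatever the first group consumed, character for character.
Walking the string: at [4:8] match 'sbsb', group 1 = 'sb'; at [8:12] match 'sbsb', group 1 = 'sb'; at [12:16] match 'pzpz', group 1 = 'pz'.
`findall` collects group 1 from each match (3 total).

['sb', 'sb', 'pz']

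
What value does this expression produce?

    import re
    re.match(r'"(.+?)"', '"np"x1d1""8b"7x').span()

(0, 4)

With `match`, the pattern is implicitly anchored at the beginning.
The match spans [0:4] → '"np"'.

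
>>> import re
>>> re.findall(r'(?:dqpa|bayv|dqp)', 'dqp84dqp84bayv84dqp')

['dqp', 'dqp', 'bayv', 'dqp']

Walking the string: at [0:3] → 'dqp'; at [5:8] → 'dqp'; at [10:14] → 'bayv'; at [16:19] → 'dqp'.
With no groups in the pattern, `findall` gives back each whole match — 4 here.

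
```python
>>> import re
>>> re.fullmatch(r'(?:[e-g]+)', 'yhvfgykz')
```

`re.fullmatch` is like wrapping the pattern in `^…$` (in single-line mode).
Here the pattern can't cover the whole string, so the call returns None.

None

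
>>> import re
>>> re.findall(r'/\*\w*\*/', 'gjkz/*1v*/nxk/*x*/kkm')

Walking the string: at [4:10] → '/*1v*/'; at [13:18] → '/*x*/'.
No capturing groups, so `findall` returns the 2 full match strings.

['/*1v*/', '/*x*/']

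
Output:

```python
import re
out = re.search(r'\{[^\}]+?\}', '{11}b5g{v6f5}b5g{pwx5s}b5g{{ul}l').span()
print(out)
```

`re.search` tries every starting position until one works.
The match spans [0:4] → '{11}'.

(0, 4)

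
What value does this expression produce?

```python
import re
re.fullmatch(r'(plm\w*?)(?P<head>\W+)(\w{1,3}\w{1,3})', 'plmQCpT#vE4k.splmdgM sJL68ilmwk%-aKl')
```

None

`re.fullmatch` is like wrapping the pattern in `^…$` (in single-line mode).
Here the pattern can't cover the whole string, so the call returns None.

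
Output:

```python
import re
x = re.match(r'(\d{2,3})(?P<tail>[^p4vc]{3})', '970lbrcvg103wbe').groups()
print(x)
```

('970', 'lbr')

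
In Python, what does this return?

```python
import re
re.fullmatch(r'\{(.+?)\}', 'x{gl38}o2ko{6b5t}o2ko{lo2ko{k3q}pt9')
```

None

`re.fullmatch` requires the pattern to consume the entire string.
Here the string isn't matched end-to-end, so the call returns None.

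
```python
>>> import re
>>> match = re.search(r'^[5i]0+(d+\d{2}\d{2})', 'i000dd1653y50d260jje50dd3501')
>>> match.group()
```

'i000dd1653'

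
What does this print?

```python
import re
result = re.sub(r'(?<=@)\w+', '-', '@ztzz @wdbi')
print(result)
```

Because the assertion is zero-width, the text it checks is not consumed and won't appear in the result.
Every occurrence is swapped for '-'.

@- @-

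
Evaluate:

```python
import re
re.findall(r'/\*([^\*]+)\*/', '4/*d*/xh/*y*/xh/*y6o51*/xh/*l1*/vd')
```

['d', 'y', 'y6o51', 'l1']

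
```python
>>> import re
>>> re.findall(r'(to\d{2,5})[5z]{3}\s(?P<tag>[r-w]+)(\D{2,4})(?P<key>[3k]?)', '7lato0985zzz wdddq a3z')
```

[('to0985', 'w', 'dddq', '')]

This matches the literal 'to', then 2 to 5 of a digit (captured); then exactly 3 of one of [5z], then whitespace; then one or more of a character in [r-w] (captured as 'tag'); then 2 to 4 of a non-digit (captured); then optionally one of [3k] (captured as 'key').
Scanning left to right: at [3:18] match 'to0985zzz wdddq', groups = ('to0985', 'w', 'dddq', '').
Multiple groups make `findall` return tuples — one 4-tuple for the one match.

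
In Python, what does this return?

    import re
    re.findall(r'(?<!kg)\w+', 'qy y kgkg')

['qy', 'y', 'kgkg']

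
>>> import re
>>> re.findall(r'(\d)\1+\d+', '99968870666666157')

['9']

A backreference is literal: `\1` must see the identical characters the first group matched.
`findall` collects group 1 from the one match (1 total).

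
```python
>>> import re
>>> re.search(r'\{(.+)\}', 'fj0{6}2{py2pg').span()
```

(3, 6)

`re.search` scans for the first position where the pattern succeeds.
The match spans [3:6] → '{6}'.
Captured: group 1 = '6'.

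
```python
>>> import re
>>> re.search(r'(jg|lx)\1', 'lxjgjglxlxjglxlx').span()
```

(2, 6)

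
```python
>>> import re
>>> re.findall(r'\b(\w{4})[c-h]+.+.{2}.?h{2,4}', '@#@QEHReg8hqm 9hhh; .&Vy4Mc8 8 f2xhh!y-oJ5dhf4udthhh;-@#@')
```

Pattern: a word boundary (`\b`, zero-width); then exactly 4 of a word character (captured); then one or more of a character in [c-h], then one or more of any character; then exactly 2 of any character, then optionally any character, then 2 to 4 of the literal 'h'.
With a single group, `findall` returns only what that group captured — 1 item.

['QEHR']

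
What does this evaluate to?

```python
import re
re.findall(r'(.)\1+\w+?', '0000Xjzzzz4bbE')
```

['0', 'z', 'b']

A backreference is literal: `\1` must see the identical characters the first group matched.
With a single group, `findall` returns only what that group captured — 3 items.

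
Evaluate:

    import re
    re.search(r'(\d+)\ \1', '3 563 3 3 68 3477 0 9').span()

(4, 7)

`\1` has to match the exact text group 1 already captured.
`re.search` scans for the first position where the pattern succeeds.
The match spans [4:7] → '3 3'.
Captured: group 1 = '3'.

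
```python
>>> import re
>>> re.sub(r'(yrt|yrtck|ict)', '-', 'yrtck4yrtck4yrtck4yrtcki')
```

'-ck4-ck4-ck4-cki'

The regex engine tests alternatives in the order written; an earlier branch that matches wins even if a later one would match more.
Matches: at [0:3] → 'yrt'; at [6:9] → 'yrt'; at [12:15] → 'yrt'; at [18:21] → 'yrt'.
`sub` substitutes '-' at each match site.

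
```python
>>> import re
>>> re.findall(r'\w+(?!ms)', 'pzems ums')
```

['pzems', 'ums']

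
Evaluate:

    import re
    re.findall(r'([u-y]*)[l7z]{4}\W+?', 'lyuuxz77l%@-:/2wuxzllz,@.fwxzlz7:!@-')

['yuux', 'wux', 'wx']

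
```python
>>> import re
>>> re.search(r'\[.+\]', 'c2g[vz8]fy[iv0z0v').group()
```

'[vz8]'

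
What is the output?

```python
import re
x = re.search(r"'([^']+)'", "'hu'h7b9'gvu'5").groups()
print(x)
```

('hu',)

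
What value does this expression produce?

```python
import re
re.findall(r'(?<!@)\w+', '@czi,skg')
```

A negative assertion filters positions out without eating any characters.
With no groups in the pattern, `findall` gives back each whole match — 2 here.

['zi', 'skg']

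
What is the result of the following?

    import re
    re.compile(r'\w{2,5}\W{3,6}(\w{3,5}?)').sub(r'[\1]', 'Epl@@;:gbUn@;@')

'[gbU]n@;@'

Because the quantifier is non-greedy, it stops expanding at the earliest point where the rest of the pattern can succeed.
The replacement refers to a captured group, so each match is rewritten using its own captured text.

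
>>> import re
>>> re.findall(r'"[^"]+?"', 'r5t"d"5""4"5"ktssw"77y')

['"d"', '"4"', '"ktssw"']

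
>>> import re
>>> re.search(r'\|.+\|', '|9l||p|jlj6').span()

(0, 7)

`re.search` scans for the first position where the pattern succeeds.
The match spans [0:7] → '|9l||p|'.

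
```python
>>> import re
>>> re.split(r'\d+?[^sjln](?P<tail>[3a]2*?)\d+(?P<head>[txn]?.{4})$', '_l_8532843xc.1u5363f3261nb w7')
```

Pattern: one or more of a digit (lazy), then any character except [sjln]; then one of [3a], then zero or more of a literal '2' (lazy) (captured as 'tail'); then one or more of a digit; then optionally one of [txn], then exactly 4 of any character (captured as 'head'); then anchored at the end.
The `?` after the quantifier makes it lazy — it takes as little as possible before letting the rest of the pattern try.
Matches to split on: at [15:29] → '5363f3261nb w7'.
Because the pattern has a capturing group, `split` also inserts each captured text between the pieces.

['_l_8532843xc.1u', '3', 'nb w7', '']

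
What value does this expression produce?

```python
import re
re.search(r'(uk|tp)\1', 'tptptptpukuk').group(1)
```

A backreference is literal: `\1` must see the identical characters the first group matched.
`search` walks the string left to right and returns the first match it finds.
The match spans [0:4] → 'tptp'.
Captured: group 1 = 'tp'.

'tp'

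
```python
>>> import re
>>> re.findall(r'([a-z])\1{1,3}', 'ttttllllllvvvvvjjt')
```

A backreference is literal: `\1` must see the identical characters the first group matched.
One capturing group, so `findall` returns just the captured substring from each match — 5 in all.

['t', 'l', 'l', 'v', 'j']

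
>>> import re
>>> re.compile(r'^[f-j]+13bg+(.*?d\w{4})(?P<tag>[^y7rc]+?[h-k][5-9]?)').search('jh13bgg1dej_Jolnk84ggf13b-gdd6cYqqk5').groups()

('1dej_J', 'olnk8')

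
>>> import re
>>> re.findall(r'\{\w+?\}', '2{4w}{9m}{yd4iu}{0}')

['{4w}', '{9m}', '{yd4iu}', '{0}']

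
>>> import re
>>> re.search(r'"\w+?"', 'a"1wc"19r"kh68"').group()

'"1wc"'

The match spans [1:6] → '"1wc"'.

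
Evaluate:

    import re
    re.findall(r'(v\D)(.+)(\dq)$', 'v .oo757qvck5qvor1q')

[('v ', '.oo757qvck5qvor', '1q')]

Pattern: a literal 'v', then a non-digit (captured); then one or more of any character (captured); then a digit, then the literal 'q' (captured); then anchored at the end.
With 3 capturing groups, `findall` returns a 3-tuple per match.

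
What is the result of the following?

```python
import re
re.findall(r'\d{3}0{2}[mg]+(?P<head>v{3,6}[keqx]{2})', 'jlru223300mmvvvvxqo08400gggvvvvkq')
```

['vvvvxq', 'vvvvkq']

One capturing group, so `findall` returns just the captured substring from each match — 2 in all.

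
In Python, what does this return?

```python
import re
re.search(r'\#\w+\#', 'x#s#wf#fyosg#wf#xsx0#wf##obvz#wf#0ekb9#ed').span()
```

`search` walks the string left to right and returns the first match it finds.
The match spans [1:4] → '#s#'.

(1, 4)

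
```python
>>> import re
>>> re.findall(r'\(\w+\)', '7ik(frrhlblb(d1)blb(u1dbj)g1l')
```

Matches: at [12:16] → '(d1)'; at [19:26] → '(u1dbj)'.
`findall` yields the raw match text (2 of them) because the pattern has no groups.

['(d1)', '(u1dbj)']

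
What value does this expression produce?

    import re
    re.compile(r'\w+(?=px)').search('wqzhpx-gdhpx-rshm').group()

Because the assertion is zero-width, the text it checks is not consumed and won't appear in the result.
The match spans [0:4] → 'wqzh'.

'wqzh'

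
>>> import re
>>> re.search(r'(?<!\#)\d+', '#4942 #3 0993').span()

Because the assertion is negative and zero-width, positions next to the forbidden text are skipped.
`re.search` tries every starting position until one works.
The match spans [2:5] → '942'.

(2, 5)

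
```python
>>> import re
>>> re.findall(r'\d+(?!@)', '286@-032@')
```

['28', '03']

A negative assertion filters positions out without eating any characters.
Since nothing is captured, `findall` lists the 2 matched substrings directly.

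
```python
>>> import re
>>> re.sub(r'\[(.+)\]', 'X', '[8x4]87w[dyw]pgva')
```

Matches: at [0:13] → '[8x4]87w[dyw]'.
Each match is replaced by 'X'.

'Xpgva'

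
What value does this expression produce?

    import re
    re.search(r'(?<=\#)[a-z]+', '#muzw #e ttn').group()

The `(?=…)`/`(?<=…)` assertion just peeks at neighbouring text; it doesn't advance the match position.
The match spans [1:5] → 'muzw'.

'muzw'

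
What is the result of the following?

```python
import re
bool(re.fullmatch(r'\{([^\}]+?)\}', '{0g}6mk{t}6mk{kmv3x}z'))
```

False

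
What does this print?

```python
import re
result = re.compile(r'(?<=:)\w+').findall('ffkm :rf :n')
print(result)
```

The positive lookaround only admits positions where the adjacent text matches; those characters stay outside the span.
Walking the string: at [6:8] → 'rf'; at [10:11] → 'n'.
Since nothing is captured, `findall` lists the 2 matched substrings directly.

['rf', 'n']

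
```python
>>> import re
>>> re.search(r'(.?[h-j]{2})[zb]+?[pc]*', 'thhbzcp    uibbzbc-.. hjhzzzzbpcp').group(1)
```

'thh'

This matches optionally any character, then exactly 2 of a character in [h-j] (captured); then one or more of one of [zb] (lazy), then zero or more of one of [pc].
`re.search` scans for the first position where the pattern succeeds.
The match spans [0:4] → 'thhb'.
Captured: group 1 = 'thh'.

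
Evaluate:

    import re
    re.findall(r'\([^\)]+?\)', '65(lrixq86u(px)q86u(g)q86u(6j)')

['(lrixq86u(px)', '(g)', '(6j)']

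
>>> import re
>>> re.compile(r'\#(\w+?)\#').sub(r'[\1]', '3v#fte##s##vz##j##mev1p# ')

'3v[fte][s][vz][j][mev1p] '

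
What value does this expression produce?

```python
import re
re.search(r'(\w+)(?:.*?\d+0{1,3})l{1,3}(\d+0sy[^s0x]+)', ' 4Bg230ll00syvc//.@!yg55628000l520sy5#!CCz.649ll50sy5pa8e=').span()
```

The pattern matches one or more of a word character (captured); then zero or more of any character (lazy), then one or more of a digit, then 1 to 3 of the literal '0' (non-capturing group); then 1 to 3 of a literal 'l'; then one or more of a digit, then the literal '0sy', then one or more of any character except [s0x] (captured).
Unlike `match`, `search` isn't anchored — it looks for the pattern anywhere in the string.
The match spans [1:49] → '4Bg230ll00syvc//.@!yg55628000l520sy5#!CCz.649ll5'.
Captured: group 1 = '4Bg230ll00syvc', group 2 = '520sy5#!CCz.649ll5'.

(1, 49)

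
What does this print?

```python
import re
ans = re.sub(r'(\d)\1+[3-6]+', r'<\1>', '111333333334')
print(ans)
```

The backreference `\1` re-matches whatever the first group consumed, character for character.
Matches: at [0:12] → '111333333334'.
`\1` in the replacement pulls in group 1's text for each match.

<1>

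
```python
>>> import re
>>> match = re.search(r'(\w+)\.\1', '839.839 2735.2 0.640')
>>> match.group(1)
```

The backreference `\1` re-matches whatever the first group consumed, character for character.
`re.search` tries every starting position until one works.
The match spans [0:7] → '839.839'.
Captured: group 1 = '839'.

'839'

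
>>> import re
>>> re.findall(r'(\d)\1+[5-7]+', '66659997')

`\1` is not a pattern — it's the concrete string captured by group 1, re-applied verbatim.
Scanning left to right: at [0:4] match '6665', group 1 = '6'; at [4:8] match '9997', group 1 = '9'.
With a single group, `findall` returns only what that group captured — 2 items.

['6', '9']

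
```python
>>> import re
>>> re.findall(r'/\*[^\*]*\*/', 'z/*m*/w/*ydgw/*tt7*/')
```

Walking the string: at [1:6] → '/*m*/'; at [13:20] → '/*tt7*/'.
With no groups in the pattern, `findall` gives back each whole match — 2 here.

['/*m*/', '/*tt7*/']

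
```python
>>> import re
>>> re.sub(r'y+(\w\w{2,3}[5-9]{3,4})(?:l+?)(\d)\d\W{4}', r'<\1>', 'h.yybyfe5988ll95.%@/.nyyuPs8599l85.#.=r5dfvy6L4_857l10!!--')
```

'h.<byfe5988>.n<uPs8599>r5dfv<6L4_857>'

The pattern matches one or more of a literal 'y'; then a word character, then 2 to 3 of a word character, then 3 to 4 of a character in [5-9] (captured); then one or more of a literal 'l' (lazy) (non-capturing group); then a digit (captured); then a digit, then exactly 4 of a non-word character.
Matches: at [2:20] → 'yybyfe5988ll95.%@/'; at [22:38] → 'yyuPs8599l85.#.='; at [43:58] → 'y6L4_857l10!!--'.
Each match is replaced using the text its own group 1 captured.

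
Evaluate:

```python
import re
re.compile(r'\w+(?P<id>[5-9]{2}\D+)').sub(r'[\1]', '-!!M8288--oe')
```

The replacement refers to a captured group, so each match is rewritten using its own captured text.

'-!![88--oe]'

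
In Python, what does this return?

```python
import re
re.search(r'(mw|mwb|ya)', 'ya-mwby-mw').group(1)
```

'ya'

The match spans [0:2] → 'ya'.
Captured: group 1 = 'ya'.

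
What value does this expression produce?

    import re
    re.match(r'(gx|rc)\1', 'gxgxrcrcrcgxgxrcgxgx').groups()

('gx',)

The match spans [0:4] → 'gxgx'.
Captured: group 1 = 'gx'.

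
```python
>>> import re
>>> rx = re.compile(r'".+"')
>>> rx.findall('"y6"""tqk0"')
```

No capturing groups, so `findall` returns the 1 full match string.

['"y6"""tqk0"']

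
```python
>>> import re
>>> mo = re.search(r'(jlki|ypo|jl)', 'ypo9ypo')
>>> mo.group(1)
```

'ypo'

`re.search` tries every starting position until one works.
The match spans [0:3] → 'ypo'.
Captured: group 1 = 'ypo'.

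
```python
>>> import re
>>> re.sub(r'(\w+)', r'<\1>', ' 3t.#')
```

This matches one or more of a word character (captured).
Matches: at [1:3] → '3t'.
`\1` in the replacement pulls in group 1's text for each match.

' <3t>.#'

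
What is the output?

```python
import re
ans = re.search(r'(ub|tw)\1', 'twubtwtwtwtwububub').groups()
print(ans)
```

`\1` is not a pattern — it's the concrete string captured by group 1, re-applied verbatim.
`re.search` tries every starting position until one works.
The match spans [4:8] → 'twtw'.
Captured: group 1 = 'tw'.

('tw',)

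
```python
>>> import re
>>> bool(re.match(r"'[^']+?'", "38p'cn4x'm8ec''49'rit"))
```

False

With `match`, the pattern is implicitly anchored at the beginning.
Here position 0 doesn't satisfy it, so the call returns None, and `bool(None)` is False.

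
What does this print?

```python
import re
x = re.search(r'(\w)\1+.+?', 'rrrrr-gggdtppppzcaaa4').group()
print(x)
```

A backreference is literal: `\1` must see the identical characters the first group matched.
`re.search` tries every starting position until one works.
The match spans [0:6] → 'rrrrr-'.
Captured: group 1 = 'r'.

rrrrr-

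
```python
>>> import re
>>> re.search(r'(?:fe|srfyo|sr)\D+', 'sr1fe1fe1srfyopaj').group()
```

'srfyopaj'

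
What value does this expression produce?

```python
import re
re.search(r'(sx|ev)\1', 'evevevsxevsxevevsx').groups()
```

('ev',)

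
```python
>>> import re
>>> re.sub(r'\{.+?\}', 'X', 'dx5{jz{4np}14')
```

'dx5X14'

Every occurrence is swapped for 'X'.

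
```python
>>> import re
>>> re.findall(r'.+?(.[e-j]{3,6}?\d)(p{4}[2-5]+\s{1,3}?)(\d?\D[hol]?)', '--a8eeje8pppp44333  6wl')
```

[('8eeje8', 'pppp44333 ', ' ')]

The pattern matches one or more of any character (lazy); then any character, then 3 to 6 of a character in [e-j] (lazy), then a digit (captured); then exactly 4 of the literal 'p', then one or more of a character in [2-5], then 1 to 3 of whitespace (lazy) (captured); then optionally a digit, then a non-digit, then optionally one of [hol] (captured).
With the lazy modifier that quantifier settles for the fewest repetitions that let the rest of the pattern succeed (the atoms after it are unaffected and can still be greedy).
Scanning left to right: at [0:20] match '--a8eeje8pppp44333  ', groups = ('8eeje8', 'pppp44333 ', ' ').
3 groups means the one result is a tuple of 3 captured strings — 1 here.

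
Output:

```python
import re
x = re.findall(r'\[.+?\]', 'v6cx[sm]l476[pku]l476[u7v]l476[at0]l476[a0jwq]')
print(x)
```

The `?` after the quantifier makes it lazy — it takes as little as possible before letting the rest of the pattern try.
With no groups in the pattern, `findall` gives back each whole match — 5 here.

['[sm]', '[pku]', '[u7v]', '[at0]', '[a0jwq]']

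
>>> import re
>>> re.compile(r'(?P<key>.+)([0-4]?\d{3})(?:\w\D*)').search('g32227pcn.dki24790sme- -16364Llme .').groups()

('g32227pcn.dki24790sme- -16', '364')

Pattern: one or more of any character (captured as 'key'); then optionally a character in [0-4], then exactly 3 of a digit (captured); then a word character, then zero or more of a non-digit (non-capturing group).
`re.search` tries every starting position until one works.
The match spans [0:35] → 'g32227pcn.dki24790sme- -16364Llme .'.
Captured: group 1 = 'g32227pcn.dki24790sme- -16', group 2 = '364'.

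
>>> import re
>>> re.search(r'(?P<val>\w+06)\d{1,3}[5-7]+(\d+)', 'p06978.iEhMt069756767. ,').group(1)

'p06'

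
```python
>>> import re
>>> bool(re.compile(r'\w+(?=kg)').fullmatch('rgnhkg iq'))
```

False

`re.fullmatch` requires the pattern to consume the entire string.
Here there's no way to consume every character, so the call returns None, and `bool(None)` is False.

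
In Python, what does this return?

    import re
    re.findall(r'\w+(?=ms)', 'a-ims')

The lookaround is zero-width — it requires the adjacent text to match without consuming it, so the asserted text isn't part of the match.
Since nothing is captured, `findall` lists the 1 matched substring directly.

['i']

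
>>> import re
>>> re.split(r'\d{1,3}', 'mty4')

['mty', '']

Splitting on the pattern gives 2 pieces.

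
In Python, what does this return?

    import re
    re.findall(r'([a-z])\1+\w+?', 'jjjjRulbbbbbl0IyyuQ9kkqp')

['j', 'b', 'y', 'k']

The backreference `\1` re-matches whatever the first group consumed, character for character.
Walking the string: at [0:5] match 'jjjjR', group 1 = 'j'; at [7:13] match 'bbbbbl', group 1 = 'b'; at [15:18] match 'yyu', group 1 = 'y'; at [20:23] match 'kkq', group 1 = 'k'.
`findall` collects group 1 from each match (4 total).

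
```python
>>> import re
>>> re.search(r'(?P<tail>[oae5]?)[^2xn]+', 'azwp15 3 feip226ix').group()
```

Pattern: optionally one of [oae5] (captured as 'tail'); then one or more of any character except [2xn].
`search` walks the string left to right and returns the first match it finds.
The match spans [0:13] → 'azwp15 3 feip'.
Captured: group 1 = 'a'.

'azwp15 3 feip'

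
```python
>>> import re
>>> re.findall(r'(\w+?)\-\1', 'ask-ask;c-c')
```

['ask', 'c']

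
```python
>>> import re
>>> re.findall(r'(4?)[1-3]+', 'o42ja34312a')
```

Pattern: optionally a literal '4' (captured); then one or more of a character in [1-3].
Scanning left to right: at [1:3] match '42', group 1 = '4'; at [5:6] match '3', group 1 = ''; at [6:10] match '4312', group 1 = '4'.
Because there's exactly one group, `findall` drops the full match and keeps group 1 from each hit.

['4', '', '4']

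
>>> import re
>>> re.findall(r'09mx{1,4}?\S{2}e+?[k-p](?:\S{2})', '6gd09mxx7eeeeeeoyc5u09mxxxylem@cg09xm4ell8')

['09mxx7eeeeeeoyc', '09mxxxylem@c']

The pattern matches the literal '09m', then 1 to 4 of a literal 'x' (lazy); then exactly 2 of a non-whitespace character, then one or more of the literal 'e' (lazy), then a character in [k-p]; then exactly 2 of a non-whitespace character (non-capturing group).
Scanning left to right: at [3:18] → '09mxx7eeeeeeoyc'; at [20:32] → '09mxxxylem@c'.
Since nothing is captured, `findall` lists the 2 matched substrings directly.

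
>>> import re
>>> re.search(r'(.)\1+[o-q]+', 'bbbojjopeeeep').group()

'bbbo'

`\1` is not a pattern — it's the concrete string captured by group 1, re-applied verbatim.
`re.search` tries every starting position until one works.
The match spans [0:4] → 'bbbo'.
Captured: group 1 = 'b'.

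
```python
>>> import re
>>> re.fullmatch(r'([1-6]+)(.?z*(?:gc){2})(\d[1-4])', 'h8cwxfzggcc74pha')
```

None

Pattern: one or more of a character in [1-6] (captured); then optionally any character, then zero or more of the literal 'z', then the literal 'gc' repeated 2 times (captured); then a digit, then a character in [1-4] (captured).
`re.fullmatch` is like wrapping the pattern in `^…$` (in single-line mode).
Here there's no way to consume every character, so the call returns None.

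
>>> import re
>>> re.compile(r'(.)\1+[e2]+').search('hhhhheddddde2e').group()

`\1` has to match the exact text group 1 already captured.
The match spans [0:6] → 'hhhhhe'.

'hhhhhe'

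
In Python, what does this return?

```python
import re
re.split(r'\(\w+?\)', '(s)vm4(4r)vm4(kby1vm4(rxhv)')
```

Matches to split on: at [0:3] → '(s)'; at [6:10] → '(4r)'; at [21:27] → '(rxhv)'.
`split` removes every match and returns the 4 fragments in between.

['', 'vm4', 'vm4(kby1vm4', '']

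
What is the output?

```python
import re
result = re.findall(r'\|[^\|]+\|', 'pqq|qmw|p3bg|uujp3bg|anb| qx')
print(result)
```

Walking the string: at [3:8] → '|qmw|'; at [12:21] → '|uujp3bg|'.
Since nothing is captured, `findall` lists the 2 matched substrings directly.

['|qmw|', '|uujp3bg|']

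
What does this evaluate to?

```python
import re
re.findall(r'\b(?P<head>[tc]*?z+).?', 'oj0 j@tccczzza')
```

['tccczzz']

Because there's exactly one group, `findall` drops the full match and keeps group 1 from the one hit.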